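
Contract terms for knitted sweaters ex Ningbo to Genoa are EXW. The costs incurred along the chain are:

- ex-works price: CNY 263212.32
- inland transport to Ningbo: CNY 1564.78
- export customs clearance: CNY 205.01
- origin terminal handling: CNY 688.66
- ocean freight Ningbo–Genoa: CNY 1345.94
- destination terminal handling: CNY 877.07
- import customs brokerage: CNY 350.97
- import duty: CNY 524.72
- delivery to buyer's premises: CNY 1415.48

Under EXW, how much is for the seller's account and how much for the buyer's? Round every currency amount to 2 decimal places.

EXW: the seller makes goods available at their premises; the buyer bears all onward costs.
Seller's account: goods 263212.32 = 263212.32
Buyer's account: inland to port 1564.78 + export clearance 205.01 + origin terminal 688.66 + freight 1345.94 + destination terminal 877.07 + brokerage 350.97 + duty 524.72 + delivery 1415.48 = 6972.63

Seller: CNY 263212.32; buyer: CNY 6972.63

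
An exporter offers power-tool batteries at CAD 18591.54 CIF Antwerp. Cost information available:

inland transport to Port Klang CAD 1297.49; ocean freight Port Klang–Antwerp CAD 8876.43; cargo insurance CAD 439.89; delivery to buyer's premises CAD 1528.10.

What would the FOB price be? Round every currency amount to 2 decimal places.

FOB price: CAD 9275.22

Not relevant to the conversion: inland to port — on the seller under both CIF and FOB; already in the CIF price and stays in the FOB price. delivery — on the buyer under both terms; not part of either seller's price.
From CIF to FOB, the seller no longer bears: freight, insurance.
FOB price = 18591.54 − 8876.43 − 439.89 = 9275.22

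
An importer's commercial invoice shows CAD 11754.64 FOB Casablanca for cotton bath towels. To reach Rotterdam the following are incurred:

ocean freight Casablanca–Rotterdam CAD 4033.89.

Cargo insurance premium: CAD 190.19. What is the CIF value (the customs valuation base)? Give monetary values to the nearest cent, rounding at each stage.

CIF value: CAD 15978.72

CIF = FOB price + freight + insurance
CIF = 11754.64 + 4033.89 + 190.19 = 15978.72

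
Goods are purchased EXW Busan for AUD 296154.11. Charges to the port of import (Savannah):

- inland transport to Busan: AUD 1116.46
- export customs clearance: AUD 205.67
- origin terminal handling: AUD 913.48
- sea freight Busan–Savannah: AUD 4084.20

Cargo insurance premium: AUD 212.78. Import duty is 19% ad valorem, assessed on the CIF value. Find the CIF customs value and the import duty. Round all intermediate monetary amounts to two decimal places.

CIF value: AUD 302686.70; import duty: AUD 57510.47

CIF = EXW price + pre-shipment costs + freight + insurance
CIF = 296154.11 + 1116.46 + 205.67 + 913.48 + 4084.20 + 212.78 = 302686.70
Import duty = 302686.70 × 19% = 57510.47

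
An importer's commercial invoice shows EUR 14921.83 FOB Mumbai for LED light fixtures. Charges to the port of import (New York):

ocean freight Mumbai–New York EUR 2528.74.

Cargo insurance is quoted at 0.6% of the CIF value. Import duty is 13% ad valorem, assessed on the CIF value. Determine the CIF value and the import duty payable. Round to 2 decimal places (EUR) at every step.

CIF value: EUR 17555.91; import duty: EUR 2282.27

Let C be the CIF value. C = FOB price + freight + 0.6% × C
C − 0.6% × C = 14921.83 + 2528.74
0.994 × C = 17450.57
C = 17450.57 / 0.994 = 17555.91
Insurance premium = 0.6% × 17555.91 = 105.34
Import duty = 17555.91 × 13% = 2282.27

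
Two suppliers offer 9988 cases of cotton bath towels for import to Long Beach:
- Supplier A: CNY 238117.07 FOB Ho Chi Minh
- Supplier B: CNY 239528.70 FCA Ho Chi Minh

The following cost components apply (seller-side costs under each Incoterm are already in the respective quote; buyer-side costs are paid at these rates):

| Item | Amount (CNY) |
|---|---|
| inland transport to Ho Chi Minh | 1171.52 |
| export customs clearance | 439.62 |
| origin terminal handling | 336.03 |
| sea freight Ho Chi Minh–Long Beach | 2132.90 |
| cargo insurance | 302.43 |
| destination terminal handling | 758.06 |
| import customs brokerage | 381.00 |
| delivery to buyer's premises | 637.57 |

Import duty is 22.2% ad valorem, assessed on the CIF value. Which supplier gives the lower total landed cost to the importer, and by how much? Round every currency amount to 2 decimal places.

Supplier A (FOB):
CIF value = FOB price + freight + insurance = 238117.07 + 2132.90 + 302.43 = 240552.40
Import duty = 240552.40 × 22.2% = 53402.63
Buyer bears (A): 2132.90 + 302.43 + 758.06 + 381.00 + 637.57 = 4211.96
Landed cost (A) = invoice 238117.07 + 4211.96 + duty 53402.63 = 295731.66
Supplier B (FCA):
CIF value = FCA price + origin terminal + freight + insurance = 239528.70 + 336.03 + 2132.90 + 302.43 = 242300.06
Import duty = 242300.06 × 22.2% = 53790.61
Buyer bears (B): 336.03 + 2132.90 + 302.43 + 758.06 + 381.00 + 637.57 = 4547.99
Landed cost (B) = invoice 239528.70 + 4547.99 + duty 53790.61 = 297867.30
Difference = |295731.66 − 297867.30| = 2135.64

Supplier A is cheaper by CNY 2135.64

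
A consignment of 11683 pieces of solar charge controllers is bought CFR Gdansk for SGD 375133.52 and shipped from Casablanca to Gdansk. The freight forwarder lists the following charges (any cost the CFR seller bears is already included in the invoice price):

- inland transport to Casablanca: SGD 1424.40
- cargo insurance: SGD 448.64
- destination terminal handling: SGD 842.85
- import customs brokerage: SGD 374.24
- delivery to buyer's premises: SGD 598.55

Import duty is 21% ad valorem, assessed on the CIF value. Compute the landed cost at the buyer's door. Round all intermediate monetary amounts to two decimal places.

Total landed cost: SGD 456270.05

CFR: the seller pays costs through ocean freight to the destination port, but not insurance.
Already in the invoice (seller's account under CFR): inland to port — exclude.
CIF value = CFR price + insurance = 375133.52 + 448.64 = 375582.16
Import duty = 375582.16 × 21% = 78872.25
Buyer bears: insurance 448.64 + destination terminal 842.85 + brokerage 374.24 + delivery 598.55 + duty 78872.25 = 81136.53
Landed cost = invoice 375133.52 + 81136.53 = 456270.05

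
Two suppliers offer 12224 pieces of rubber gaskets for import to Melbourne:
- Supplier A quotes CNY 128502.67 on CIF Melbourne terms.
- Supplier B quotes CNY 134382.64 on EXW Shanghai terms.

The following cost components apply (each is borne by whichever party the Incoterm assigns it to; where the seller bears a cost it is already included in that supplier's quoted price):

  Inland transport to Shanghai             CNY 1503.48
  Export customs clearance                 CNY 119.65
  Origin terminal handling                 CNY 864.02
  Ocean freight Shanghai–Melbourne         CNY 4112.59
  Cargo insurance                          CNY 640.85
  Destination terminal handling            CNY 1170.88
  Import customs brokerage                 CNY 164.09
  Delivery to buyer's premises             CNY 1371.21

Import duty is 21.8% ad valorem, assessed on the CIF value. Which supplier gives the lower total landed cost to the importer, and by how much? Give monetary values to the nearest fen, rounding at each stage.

Supplier A is cheaper by CNY 15980.84

Supplier A (CIF):
The CIF price already equals the CIF value: 128502.67
Import duty = 128502.67 × 21.8% = 28013.58
Buyer bears (A): 1170.88 + 164.09 + 1371.21 = 2706.18
Landed cost (A) = invoice 128502.67 + 2706.18 + duty 28013.58 = 159222.43
Supplier B (EXW):
CIF value = EXW price + inland to port + export clearance + origin terminal + freight + insurance = 134382.64 + 1503.48 + 119.65 + 864.02 + 4112.59 + 640.85 = 141623.23
Import duty = 141623.23 × 21.8% = 30873.86
Buyer bears (B): 1503.48 + 119.65 + 864.02 + 4112.59 + 640.85 + 1170.88 + 164.09 + 1371.21 = 9946.77
Landed cost (B) = invoice 134382.64 + 9946.77 + duty 30873.86 = 175203.27
Difference = |159222.43 − 175203.27| = 15980.84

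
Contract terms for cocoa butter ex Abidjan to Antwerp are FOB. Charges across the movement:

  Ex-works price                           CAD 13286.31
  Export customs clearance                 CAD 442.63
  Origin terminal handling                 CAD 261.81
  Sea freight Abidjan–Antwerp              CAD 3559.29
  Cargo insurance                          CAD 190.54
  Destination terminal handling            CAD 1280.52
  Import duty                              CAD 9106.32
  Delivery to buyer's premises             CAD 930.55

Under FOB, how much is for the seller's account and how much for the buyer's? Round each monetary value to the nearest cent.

Seller: CAD 13990.75; buyer: CAD 15067.22

FOB: the seller bears costs until goods are on board at the origin port; the buyer bears freight, insurance and all costs thereafter.
Seller's account: goods 13286.31 + export clearance 442.63 + origin terminal 261.81 = 13990.75
Buyer's account: freight 3559.29 + insurance 190.54 + destination terminal 1280.52 + duty 9106.32 + delivery 930.55 = 15067.22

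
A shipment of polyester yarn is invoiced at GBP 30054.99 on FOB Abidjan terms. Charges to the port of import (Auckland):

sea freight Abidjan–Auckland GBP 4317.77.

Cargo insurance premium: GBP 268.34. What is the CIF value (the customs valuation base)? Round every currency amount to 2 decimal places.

CIF = FOB price + freight + insurance
CIF = 30054.99 + 4317.77 + 268.34 = 34641.10

CIF value: GBP 34641.10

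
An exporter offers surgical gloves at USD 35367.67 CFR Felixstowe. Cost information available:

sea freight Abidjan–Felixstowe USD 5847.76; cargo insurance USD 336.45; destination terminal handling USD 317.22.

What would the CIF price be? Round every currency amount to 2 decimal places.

CIF price: USD 35704.12

Not relevant to the conversion: freight — on the seller under both CFR and CIF; already in the CFR price and stays in the CIF price. destination terminal — on the buyer under both terms; not part of either seller's price.
From CFR to CIF, the seller additionally bears: insurance.
CIF price = 35367.67 + 336.45 = 35704.12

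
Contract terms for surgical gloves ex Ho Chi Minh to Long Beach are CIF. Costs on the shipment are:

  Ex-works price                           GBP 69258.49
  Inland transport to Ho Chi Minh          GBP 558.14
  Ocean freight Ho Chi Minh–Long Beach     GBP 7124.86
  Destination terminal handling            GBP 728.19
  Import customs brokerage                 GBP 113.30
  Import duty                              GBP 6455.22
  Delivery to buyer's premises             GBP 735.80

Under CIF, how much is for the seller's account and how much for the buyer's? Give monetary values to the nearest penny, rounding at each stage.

Seller: GBP 76941.49; buyer: GBP 8032.51

CIF: the seller pays costs through ocean freight and marine insurance to the destination port.
Seller's account: goods 69258.49 + inland to port 558.14 + freight 7124.86 = 76941.49
Buyer's account: destination terminal 728.19 + brokerage 113.30 + duty 6455.22 + delivery 735.80 = 8032.51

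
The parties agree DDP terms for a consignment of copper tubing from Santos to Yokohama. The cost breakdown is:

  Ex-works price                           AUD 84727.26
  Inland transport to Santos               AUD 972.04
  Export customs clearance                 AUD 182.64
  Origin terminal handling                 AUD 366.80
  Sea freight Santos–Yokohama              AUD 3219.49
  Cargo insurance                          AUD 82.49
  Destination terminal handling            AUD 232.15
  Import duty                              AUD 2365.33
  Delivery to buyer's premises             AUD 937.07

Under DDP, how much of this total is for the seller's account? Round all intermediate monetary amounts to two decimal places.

Seller's account: AUD 93085.27

DDP: the seller bears all costs including import duty.
Seller's account: goods 84727.26 + inland to port 972.04 + export clearance 182.64 + origin terminal 366.80 + freight 3219.49 + insurance 82.49 + destination terminal 232.15 + duty 2365.33 + delivery 937.07 = 93085.27
Buyer's account: 0.00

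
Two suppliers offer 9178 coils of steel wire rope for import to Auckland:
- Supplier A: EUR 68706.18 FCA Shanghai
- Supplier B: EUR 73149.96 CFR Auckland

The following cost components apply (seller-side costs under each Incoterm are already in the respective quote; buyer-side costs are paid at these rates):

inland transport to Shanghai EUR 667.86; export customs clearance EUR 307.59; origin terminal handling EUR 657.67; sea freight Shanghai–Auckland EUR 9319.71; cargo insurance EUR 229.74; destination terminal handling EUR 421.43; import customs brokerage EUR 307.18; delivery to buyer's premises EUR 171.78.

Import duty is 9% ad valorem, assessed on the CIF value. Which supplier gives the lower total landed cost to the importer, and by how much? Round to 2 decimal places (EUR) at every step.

Supplier A (FCA):
CIF value = FCA price + origin terminal + freight + insurance = 68706.18 + 657.67 + 9319.71 + 229.74 = 78913.30
Import duty = 78913.30 × 9% = 7102.20
Buyer bears (A): 657.67 + 9319.71 + 229.74 + 421.43 + 307.18 + 171.78 = 11107.51
Landed cost (A) = invoice 68706.18 + 11107.51 + duty 7102.20 = 86915.89
Supplier B (CFR):
CIF value = CFR price + insurance = 73149.96 + 229.74 = 73379.70
Import duty = 73379.70 × 9% = 6604.17
Buyer bears (B): 229.74 + 421.43 + 307.18 + 171.78 = 1130.13
Landed cost (B) = invoice 73149.96 + 1130.13 + duty 6604.17 = 80884.26
Difference = |86915.89 − 80884.26| = 6031.63

Supplier B is cheaper by EUR 6031.63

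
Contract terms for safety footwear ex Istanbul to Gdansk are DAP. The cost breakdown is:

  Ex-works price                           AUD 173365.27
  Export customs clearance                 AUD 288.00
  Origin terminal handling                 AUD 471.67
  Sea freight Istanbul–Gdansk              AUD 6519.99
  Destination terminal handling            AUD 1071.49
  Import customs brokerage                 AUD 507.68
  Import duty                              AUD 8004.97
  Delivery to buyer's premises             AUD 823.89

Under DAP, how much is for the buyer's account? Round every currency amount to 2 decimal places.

DAP: the seller bears all costs to the named destination except import duty and clearance.
Seller's account: goods 173365.27 + export clearance 288.00 + origin terminal 471.67 + freight 6519.99 + destination terminal 1071.49 + delivery 823.89 = 182540.31
Buyer's account: brokerage 507.68 + duty 8004.97 = 8512.65

Buyer's account: AUD 8512.65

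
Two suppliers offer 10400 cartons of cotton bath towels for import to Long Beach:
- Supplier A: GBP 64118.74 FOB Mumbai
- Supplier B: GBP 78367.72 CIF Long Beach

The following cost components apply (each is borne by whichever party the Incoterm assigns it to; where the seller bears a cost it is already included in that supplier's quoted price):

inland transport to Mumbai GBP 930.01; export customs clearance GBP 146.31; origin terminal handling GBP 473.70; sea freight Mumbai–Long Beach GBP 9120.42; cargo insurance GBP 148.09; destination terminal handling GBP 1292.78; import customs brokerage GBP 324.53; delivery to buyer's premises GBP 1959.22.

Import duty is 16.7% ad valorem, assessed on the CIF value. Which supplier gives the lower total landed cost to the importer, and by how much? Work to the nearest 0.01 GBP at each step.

Supplier A (FOB):
CIF value = FOB price + freight + insurance = 64118.74 + 9120.42 + 148.09 = 73387.25
Import duty = 73387.25 × 16.7% = 12255.67
Buyer bears (A): 9120.42 + 148.09 + 1292.78 + 324.53 + 1959.22 = 12845.04
Landed cost (A) = invoice 64118.74 + 12845.04 + duty 12255.67 = 89219.45
Supplier B (CIF):
The CIF price already equals the CIF value: 78367.72
Import duty = 78367.72 × 16.7% = 13087.41
Buyer bears (B): 1292.78 + 324.53 + 1959.22 = 3576.53
Landed cost (B) = invoice 78367.72 + 3576.53 + duty 13087.41 = 95031.66
Difference = |89219.45 − 95031.66| = 5812.21

Supplier A is cheaper by GBP 5812.21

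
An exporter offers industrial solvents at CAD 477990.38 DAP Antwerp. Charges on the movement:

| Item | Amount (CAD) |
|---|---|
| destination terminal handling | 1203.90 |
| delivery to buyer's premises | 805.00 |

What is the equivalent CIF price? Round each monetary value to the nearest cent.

CIF price: CAD 475981.48

From DAP to CIF, the seller no longer bears: destination terminal, delivery.
CIF price = 477990.38 − 1203.90 − 805.00 = 475981.48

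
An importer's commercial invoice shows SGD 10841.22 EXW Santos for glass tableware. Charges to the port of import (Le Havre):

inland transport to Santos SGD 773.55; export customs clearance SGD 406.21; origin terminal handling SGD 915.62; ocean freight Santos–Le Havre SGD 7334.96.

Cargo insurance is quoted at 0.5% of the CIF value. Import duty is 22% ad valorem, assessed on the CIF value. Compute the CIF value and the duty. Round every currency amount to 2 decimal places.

Let C be the CIF value. C = EXW price + pre-shipment costs + freight + 0.5% × C
C − 0.5% × C = 10841.22 + 773.55 + 406.21 + 915.62 + 7334.96
0.995 × C = 20271.56
C = 20271.56 / 0.995 = 20373.43
Insurance premium = 0.5% × 20373.43 = 101.87
Import duty = 20373.43 × 22% = 4482.15

CIF value: SGD 20373.43; import duty: SGD 4482.15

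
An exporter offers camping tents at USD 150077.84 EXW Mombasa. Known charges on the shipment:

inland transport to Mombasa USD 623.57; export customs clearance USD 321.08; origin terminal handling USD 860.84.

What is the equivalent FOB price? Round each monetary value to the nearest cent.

From EXW to FOB, the seller additionally bears: inland to port, export clearance, origin terminal.
FOB price = 150077.84 + 623.57 + 321.08 + 860.84 = 151883.33

FOB price: USD 151883.33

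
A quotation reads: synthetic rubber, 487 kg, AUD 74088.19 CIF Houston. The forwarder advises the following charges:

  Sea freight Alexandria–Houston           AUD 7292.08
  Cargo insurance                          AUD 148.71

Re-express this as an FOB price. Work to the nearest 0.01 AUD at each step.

From CIF to FOB, the seller no longer bears: freight, insurance.
FOB price = 74088.19 − 7292.08 − 148.71 = 66647.40

FOB price: AUD 66647.40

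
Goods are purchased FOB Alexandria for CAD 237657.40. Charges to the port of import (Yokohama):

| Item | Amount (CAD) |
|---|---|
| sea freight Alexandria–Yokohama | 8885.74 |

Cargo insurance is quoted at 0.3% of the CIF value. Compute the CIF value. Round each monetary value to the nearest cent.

CIF value: CAD 247284.99

Let C be the CIF value. C = FOB price + freight + 0.3% × C
C − 0.3% × C = 237657.40 + 8885.74
0.997 × C = 246543.14
C = 246543.14 / 0.997 = 247284.99
Insurance premium = 0.3% × 247284.99 = 741.85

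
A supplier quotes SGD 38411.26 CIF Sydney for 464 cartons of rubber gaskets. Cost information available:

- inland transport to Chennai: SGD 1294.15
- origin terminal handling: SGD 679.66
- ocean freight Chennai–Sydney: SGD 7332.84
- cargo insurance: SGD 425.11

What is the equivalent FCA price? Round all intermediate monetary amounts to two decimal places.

FCA price: SGD 29973.65

Not relevant to the conversion: inland to port — on the seller under both CIF and FCA; already in the CIF price and stays in the FCA price.
From CIF to FCA, the seller no longer bears: origin terminal, freight, insurance.
FCA price = 38411.26 − 679.66 − 7332.84 − 425.11 = 29973.65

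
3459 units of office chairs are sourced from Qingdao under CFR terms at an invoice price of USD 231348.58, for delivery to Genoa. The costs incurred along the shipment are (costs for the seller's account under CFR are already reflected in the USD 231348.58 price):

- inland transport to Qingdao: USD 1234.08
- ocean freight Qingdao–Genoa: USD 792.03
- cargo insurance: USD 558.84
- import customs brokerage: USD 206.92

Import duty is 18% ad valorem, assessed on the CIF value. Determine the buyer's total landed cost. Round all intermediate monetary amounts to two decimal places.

CFR: the seller pays costs through ocean freight to the destination port, but not insurance.
Already in the invoice (seller's account under CFR): inland to port, freight — exclude.
CIF value = CFR price + insurance = 231348.58 + 558.84 = 231907.42
Import duty = 231907.42 × 18% = 41743.34
Buyer bears: insurance 558.84 + brokerage 206.92 + duty 41743.34 = 42509.10
Landed cost = invoice 231348.58 + 42509.10 = 273857.68

Total landed cost: USD 273857.68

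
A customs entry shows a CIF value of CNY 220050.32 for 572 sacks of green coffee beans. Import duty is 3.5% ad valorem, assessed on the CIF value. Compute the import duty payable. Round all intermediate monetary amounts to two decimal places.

Import duty: CNY 7701.76

Import duty = 220050.32 × 3.5% = 7701.76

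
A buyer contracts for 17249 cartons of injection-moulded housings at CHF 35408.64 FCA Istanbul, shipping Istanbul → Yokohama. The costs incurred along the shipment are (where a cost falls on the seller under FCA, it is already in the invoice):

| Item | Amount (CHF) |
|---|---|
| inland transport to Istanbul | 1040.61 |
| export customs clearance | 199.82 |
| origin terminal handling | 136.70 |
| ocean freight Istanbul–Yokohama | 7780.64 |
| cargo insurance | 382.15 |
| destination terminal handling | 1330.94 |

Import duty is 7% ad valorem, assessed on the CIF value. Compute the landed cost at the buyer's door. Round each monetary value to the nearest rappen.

Total landed cost: CHF 48098.64

FCA: the seller delivers export-cleared goods to the carrier; the buyer bears costs from that point.
Already in the invoice (seller's account under FCA): inland to port, export clearance — exclude.
CIF value = FCA price + origin terminal + freight + insurance = 35408.64 + 136.70 + 7780.64 + 382.15 = 43708.13
Import duty = 43708.13 × 7% = 3059.57
Buyer bears: origin terminal 136.70 + freight 7780.64 + insurance 382.15 + destination terminal 1330.94 + duty 3059.57 = 12690.00
Landed cost = invoice 35408.64 + 12690.00 = 48098.64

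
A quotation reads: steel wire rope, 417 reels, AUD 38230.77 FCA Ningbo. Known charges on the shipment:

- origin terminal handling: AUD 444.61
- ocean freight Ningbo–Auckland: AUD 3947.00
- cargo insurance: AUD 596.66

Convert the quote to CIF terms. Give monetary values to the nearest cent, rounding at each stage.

From FCA to CIF, the seller additionally bears: origin terminal, freight, insurance.
CIF price = 38230.77 + 444.61 + 3947.00 + 596.66 = 43219.04

CIF price: AUD 43219.04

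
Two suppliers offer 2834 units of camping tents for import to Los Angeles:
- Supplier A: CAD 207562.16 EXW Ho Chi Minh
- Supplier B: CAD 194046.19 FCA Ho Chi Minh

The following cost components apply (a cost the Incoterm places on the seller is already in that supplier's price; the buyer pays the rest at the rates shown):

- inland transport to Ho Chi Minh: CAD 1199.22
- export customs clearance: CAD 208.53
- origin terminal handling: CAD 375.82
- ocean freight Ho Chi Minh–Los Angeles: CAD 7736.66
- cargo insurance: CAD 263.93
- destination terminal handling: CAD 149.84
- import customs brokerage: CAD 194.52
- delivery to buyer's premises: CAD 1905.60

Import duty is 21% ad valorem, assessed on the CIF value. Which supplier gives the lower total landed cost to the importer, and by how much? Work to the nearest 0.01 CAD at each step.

Supplier A (EXW):
CIF value = EXW price + inland to port + export clearance + origin terminal + freight + insurance = 207562.16 + 1199.22 + 208.53 + 375.82 + 7736.66 + 263.93 = 217346.32
Import duty = 217346.32 × 21% = 45642.73
Buyer bears (A): 1199.22 + 208.53 + 375.82 + 7736.66 + 263.93 + 149.84 + 194.52 + 1905.60 = 12034.12
Landed cost (A) = invoice 207562.16 + 12034.12 + duty 45642.73 = 265239.01
Supplier B (FCA):
CIF value = FCA price + origin terminal + freight + insurance = 194046.19 + 375.82 + 7736.66 + 263.93 = 202422.60
Import duty = 202422.60 × 21% = 42508.75
Buyer bears (B): 375.82 + 7736.66 + 263.93 + 149.84 + 194.52 + 1905.60 = 10626.37
Landed cost (B) = invoice 194046.19 + 10626.37 + duty 42508.75 = 247181.31
Difference = |265239.01 − 247181.31| = 18057.70

Supplier B is cheaper by CAD 18057.70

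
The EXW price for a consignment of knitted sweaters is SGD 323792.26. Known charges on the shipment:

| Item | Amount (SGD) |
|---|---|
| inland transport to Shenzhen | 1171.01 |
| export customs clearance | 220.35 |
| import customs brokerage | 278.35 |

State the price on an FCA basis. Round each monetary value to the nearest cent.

FCA price: SGD 325183.62

Not relevant to the conversion: brokerage — on the buyer under both terms; not part of either seller's price.
From EXW to FCA, the seller additionally bears: inland to port, export clearance.
FCA price = 323792.26 + 1171.01 + 220.35 = 325183.62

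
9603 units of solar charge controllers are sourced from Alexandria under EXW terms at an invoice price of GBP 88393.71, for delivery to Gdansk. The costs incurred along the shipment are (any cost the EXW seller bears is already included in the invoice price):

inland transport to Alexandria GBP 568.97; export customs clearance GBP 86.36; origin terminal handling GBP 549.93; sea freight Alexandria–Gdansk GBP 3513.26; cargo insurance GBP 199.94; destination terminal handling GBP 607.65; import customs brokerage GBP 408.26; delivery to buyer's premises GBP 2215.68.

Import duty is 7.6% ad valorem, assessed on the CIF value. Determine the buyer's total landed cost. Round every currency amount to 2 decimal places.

Total landed cost: GBP 103635.48

EXW: the seller makes goods available at their premises; the buyer bears all onward costs.
CIF value = EXW price + inland to port + export clearance + origin terminal + freight + insurance = 88393.71 + 568.97 + 86.36 + 549.93 + 3513.26 + 199.94 = 93312.17
Import duty = 93312.17 × 7.6% = 7091.72
Buyer bears: inland to port 568.97 + export clearance 86.36 + origin terminal 549.93 + freight 3513.26 + insurance 199.94 + destination terminal 607.65 + brokerage 408.26 + delivery 2215.68 + duty 7091.72 = 15241.77
Landed cost = invoice 88393.71 + 15241.77 = 103635.48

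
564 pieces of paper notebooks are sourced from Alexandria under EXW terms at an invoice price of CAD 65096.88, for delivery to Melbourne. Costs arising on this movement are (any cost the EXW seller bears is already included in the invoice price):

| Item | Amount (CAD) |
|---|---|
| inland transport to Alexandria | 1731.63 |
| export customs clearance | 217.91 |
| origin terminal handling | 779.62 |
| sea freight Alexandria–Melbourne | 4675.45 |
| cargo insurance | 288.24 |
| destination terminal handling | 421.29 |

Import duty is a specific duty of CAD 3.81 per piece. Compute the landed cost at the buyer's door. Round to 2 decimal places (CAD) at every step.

Total landed cost: CAD 75359.86

EXW: the seller makes goods available at their premises; the buyer bears all onward costs.
CIF value = EXW price + inland to port + export clearance + origin terminal + freight + insurance = 65096.88 + 1731.63 + 217.91 + 779.62 + 4675.45 + 288.24 = 72789.73
Import duty = 564 × 3.81 = 2148.84
Buyer bears: inland to port 1731.63 + export clearance 217.91 + origin terminal 779.62 + freight 4675.45 + insurance 288.24 + destination terminal 421.29 + duty 2148.84 = 10262.98
Landed cost = invoice 65096.88 + 10262.98 = 75359.86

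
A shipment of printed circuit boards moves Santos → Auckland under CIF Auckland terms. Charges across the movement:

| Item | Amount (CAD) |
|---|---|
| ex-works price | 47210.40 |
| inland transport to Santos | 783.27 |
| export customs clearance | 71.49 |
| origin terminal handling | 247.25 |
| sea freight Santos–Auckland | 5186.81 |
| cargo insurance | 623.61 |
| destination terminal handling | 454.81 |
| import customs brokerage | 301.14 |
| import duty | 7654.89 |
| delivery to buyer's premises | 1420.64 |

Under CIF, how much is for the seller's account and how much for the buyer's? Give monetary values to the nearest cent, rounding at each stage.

Seller: CAD 54122.83; buyer: CAD 9831.48

CIF: the seller pays costs through ocean freight and marine insurance to the destination port.
Seller's account: goods 47210.40 + inland to port 783.27 + export clearance 71.49 + origin terminal 247.25 + freight 5186.81 + insurance 623.61 = 54122.83
Buyer's account: destination terminal 454.81 + brokerage 301.14 + duty 7654.89 + delivery 1420.64 = 9831.48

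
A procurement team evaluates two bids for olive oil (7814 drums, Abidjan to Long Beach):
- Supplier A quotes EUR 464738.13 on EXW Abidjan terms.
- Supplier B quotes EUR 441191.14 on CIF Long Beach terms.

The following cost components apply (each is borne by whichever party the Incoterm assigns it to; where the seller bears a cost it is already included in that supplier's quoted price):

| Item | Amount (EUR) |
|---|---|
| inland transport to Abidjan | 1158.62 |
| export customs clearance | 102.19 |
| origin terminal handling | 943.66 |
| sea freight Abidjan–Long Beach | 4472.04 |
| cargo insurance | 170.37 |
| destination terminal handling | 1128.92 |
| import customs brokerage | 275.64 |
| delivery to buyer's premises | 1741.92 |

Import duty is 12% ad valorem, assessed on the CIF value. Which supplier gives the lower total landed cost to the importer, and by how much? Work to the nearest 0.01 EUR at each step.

Supplier B is cheaper by EUR 34041.13

Supplier A (EXW):
CIF value = EXW price + inland to port + export clearance + origin terminal + freight + insurance = 464738.13 + 1158.62 + 102.19 + 943.66 + 4472.04 + 170.37 = 471585.01
Import duty = 471585.01 × 12% = 56590.20
Buyer bears (A): 1158.62 + 102.19 + 943.66 + 4472.04 + 170.37 + 1128.92 + 275.64 + 1741.92 = 9993.36
Landed cost (A) = invoice 464738.13 + 9993.36 + duty 56590.20 = 531321.69
Supplier B (CIF):
The CIF price already equals the CIF value: 441191.14
Import duty = 441191.14 × 12% = 52942.94
Buyer bears (B): 1128.92 + 275.64 + 1741.92 = 3146.48
Landed cost (B) = invoice 441191.14 + 3146.48 + duty 52942.94 = 497280.56
Difference = |531321.69 − 497280.56| = 34041.13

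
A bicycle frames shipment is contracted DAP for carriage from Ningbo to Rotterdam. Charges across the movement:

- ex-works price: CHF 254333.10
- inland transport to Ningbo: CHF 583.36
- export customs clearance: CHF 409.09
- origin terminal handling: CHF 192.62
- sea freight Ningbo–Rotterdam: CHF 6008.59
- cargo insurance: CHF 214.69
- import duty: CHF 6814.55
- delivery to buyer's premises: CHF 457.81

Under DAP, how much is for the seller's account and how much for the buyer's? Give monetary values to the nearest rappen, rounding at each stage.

Seller: CHF 262199.26; buyer: CHF 6814.55

DAP: the seller bears all costs to the named destination except import duty and clearance.
Seller's account: goods 254333.10 + inland to port 583.36 + export clearance 409.09 + origin terminal 192.62 + freight 6008.59 + insurance 214.69 + delivery 457.81 = 262199.26
Buyer's account: duty 6814.55 = 6814.55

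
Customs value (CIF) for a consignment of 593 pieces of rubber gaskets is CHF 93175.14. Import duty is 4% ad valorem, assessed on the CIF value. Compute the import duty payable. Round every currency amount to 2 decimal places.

Import duty: CHF 3727.01

Import duty = 93175.14 × 4% = 3727.01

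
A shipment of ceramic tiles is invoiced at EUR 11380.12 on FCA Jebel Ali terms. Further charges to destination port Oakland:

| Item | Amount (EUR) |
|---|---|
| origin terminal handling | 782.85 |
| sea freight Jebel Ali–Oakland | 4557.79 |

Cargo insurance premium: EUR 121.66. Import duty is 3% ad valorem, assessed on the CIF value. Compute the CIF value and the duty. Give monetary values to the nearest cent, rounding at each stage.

CIF = FCA price + pre-shipment costs + freight + insurance
CIF = 11380.12 + 782.85 + 4557.79 + 121.66 = 16842.42
Import duty = 16842.42 × 3% = 505.27

CIF value: EUR 16842.42; import duty: EUR 505.27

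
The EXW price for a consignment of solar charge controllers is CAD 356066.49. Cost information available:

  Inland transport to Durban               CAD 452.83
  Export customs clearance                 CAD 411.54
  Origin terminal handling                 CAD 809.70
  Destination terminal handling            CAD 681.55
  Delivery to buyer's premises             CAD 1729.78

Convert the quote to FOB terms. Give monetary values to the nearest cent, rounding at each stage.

FOB price: CAD 357740.56

Not relevant to the conversion: delivery, destination terminal — on the buyer under both terms; not part of either seller's price.
From EXW to FOB, the seller additionally bears: inland to port, export clearance, origin terminal.
FOB price = 356066.49 + 452.83 + 411.54 + 809.70 = 357740.56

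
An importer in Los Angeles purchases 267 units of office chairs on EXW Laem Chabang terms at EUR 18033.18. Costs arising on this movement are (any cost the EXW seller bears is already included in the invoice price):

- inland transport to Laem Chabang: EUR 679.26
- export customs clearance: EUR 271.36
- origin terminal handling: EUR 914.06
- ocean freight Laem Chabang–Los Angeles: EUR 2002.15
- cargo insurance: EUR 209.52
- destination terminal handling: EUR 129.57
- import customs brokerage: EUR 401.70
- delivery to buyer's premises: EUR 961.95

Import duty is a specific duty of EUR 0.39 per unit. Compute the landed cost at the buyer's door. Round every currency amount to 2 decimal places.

EXW: the seller makes goods available at their premises; the buyer bears all onward costs.
CIF value = EXW price + inland to port + export clearance + origin terminal + freight + insurance = 18033.18 + 679.26 + 271.36 + 914.06 + 2002.15 + 209.52 = 22109.53
Import duty = 267 × 0.39 = 104.13
Buyer bears: inland to port 679.26 + export clearance 271.36 + origin terminal 914.06 + freight 2002.15 + insurance 209.52 + destination terminal 129.57 + brokerage 401.70 + delivery 961.95 + duty 104.13 = 5673.70
Landed cost = invoice 18033.18 + 5673.70 = 23706.88

Total landed cost: EUR 23706.88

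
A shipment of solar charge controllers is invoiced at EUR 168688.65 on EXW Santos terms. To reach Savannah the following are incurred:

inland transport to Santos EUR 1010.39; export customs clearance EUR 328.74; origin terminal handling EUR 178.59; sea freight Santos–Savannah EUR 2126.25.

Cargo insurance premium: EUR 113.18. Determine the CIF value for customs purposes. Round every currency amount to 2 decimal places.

CIF value: EUR 172445.80

CIF = EXW price + pre-shipment costs + freight + insurance
CIF = 168688.65 + 1010.39 + 328.74 + 178.59 + 2126.25 + 113.18 = 172445.80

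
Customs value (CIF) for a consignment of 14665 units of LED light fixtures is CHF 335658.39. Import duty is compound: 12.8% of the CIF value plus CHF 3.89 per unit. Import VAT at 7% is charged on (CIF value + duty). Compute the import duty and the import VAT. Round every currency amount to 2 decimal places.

Ad valorem component: 335658.39 × 12.8% = 42964.27
Specific component: 14665 × 3.89 = 57046.85
Import duty = 42964.27 + 57046.85 = 100011.12
VAT base = CIF + duty = 335658.39 + 100011.12 = 435669.51
Import VAT = 435669.51 × 7% = 30496.87

Import duty: CHF 100011.12; import VAT: CHF 30496.87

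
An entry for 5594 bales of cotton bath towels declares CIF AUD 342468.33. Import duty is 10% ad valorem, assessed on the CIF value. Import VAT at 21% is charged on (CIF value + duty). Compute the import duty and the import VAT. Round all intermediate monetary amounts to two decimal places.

Import duty = 342468.33 × 10% = 34246.83
VAT base = CIF + duty = 342468.33 + 34246.83 = 376715.16
Import VAT = 376715.16 × 21% = 79110.18

Import duty: AUD 34246.83; import VAT: AUD 79110.18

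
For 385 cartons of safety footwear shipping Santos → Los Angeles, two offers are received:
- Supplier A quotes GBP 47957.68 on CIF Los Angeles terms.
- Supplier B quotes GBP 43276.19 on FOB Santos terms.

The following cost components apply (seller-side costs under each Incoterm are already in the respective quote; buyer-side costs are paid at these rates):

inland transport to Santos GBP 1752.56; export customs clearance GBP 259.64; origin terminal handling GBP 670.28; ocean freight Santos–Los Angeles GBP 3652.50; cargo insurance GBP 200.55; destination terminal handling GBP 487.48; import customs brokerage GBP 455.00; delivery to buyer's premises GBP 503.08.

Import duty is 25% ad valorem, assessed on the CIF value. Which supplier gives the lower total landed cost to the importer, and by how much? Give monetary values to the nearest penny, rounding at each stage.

Supplier B is cheaper by GBP 1035.55

Supplier A (CIF):
The CIF price already equals the CIF value: 47957.68
Import duty = 47957.68 × 25% = 11989.42
Buyer bears (A): 487.48 + 455.00 + 503.08 = 1445.56
Landed cost (A) = invoice 47957.68 + 1445.56 + duty 11989.42 = 61392.66
Supplier B (FOB):
CIF value = FOB price + freight + insurance = 43276.19 + 3652.50 + 200.55 = 47129.24
Import duty = 47129.24 × 25% = 11782.31
Buyer bears (B): 3652.50 + 200.55 + 487.48 + 455.00 + 503.08 = 5298.61
Landed cost (B) = invoice 43276.19 + 5298.61 + duty 11782.31 = 60357.11
Difference = |61392.66 − 60357.11| = 1035.55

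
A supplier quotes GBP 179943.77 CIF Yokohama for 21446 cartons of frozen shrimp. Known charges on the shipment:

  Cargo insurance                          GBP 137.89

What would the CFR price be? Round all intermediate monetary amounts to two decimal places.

From CIF to CFR, the seller no longer bears: insurance.
CFR price = 179943.77 − 137.89 = 179805.88

CFR price: GBP 179805.88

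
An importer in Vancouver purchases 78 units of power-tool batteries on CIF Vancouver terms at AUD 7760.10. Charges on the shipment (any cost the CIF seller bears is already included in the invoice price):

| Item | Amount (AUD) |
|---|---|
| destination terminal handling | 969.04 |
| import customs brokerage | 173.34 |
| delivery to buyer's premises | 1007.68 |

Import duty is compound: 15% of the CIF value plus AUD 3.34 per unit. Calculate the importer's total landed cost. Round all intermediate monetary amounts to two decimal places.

CIF: the seller pays costs through ocean freight and marine insurance to the destination port.
The CIF price already equals the CIF value: 7760.10
Ad valorem component: 7760.10 × 15% = 1164.02
Specific component: 78 × 3.34 = 260.52
Import duty = 1164.02 + 260.52 = 1424.54
Buyer bears: destination terminal 969.04 + brokerage 173.34 + delivery 1007.68 + duty 1424.54 = 3574.60
Landed cost = invoice 7760.10 + 3574.60 = 11334.70

Total landed cost: AUD 11334.70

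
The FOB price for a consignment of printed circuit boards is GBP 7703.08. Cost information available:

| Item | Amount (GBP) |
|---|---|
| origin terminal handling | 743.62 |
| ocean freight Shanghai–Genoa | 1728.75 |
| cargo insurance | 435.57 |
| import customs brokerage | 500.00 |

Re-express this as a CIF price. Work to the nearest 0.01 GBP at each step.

CIF price: GBP 9867.40

Not relevant to the conversion: origin terminal — on the seller under both FOB and CIF; already in the FOB price and stays in the CIF price. brokerage — on the buyer under both terms; not part of either seller's price.
From FOB to CIF, the seller additionally bears: freight, insurance.
CIF price = 7703.08 + 1728.75 + 435.57 = 9867.40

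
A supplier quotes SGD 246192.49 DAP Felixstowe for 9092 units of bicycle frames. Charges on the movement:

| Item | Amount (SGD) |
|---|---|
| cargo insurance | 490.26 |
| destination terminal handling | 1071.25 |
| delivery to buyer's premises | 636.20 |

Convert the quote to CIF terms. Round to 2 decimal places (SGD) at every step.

CIF price: SGD 244485.04

Not relevant to the conversion: insurance — on the seller under both DAP and CIF; already in the DAP price and stays in the CIF price.
From DAP to CIF, the seller no longer bears: destination terminal, delivery.
CIF price = 246192.49 − 1071.25 − 636.20 = 244485.04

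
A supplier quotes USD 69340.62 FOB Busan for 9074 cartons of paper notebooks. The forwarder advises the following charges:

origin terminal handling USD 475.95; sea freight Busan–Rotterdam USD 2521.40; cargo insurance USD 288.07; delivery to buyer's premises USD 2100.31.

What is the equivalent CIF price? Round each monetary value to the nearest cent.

CIF price: USD 72150.09

Not relevant to the conversion: origin terminal — on the seller under both FOB and CIF; already in the FOB price and stays in the CIF price. delivery — on the buyer under both terms; not part of either seller's price.
From FOB to CIF, the seller additionally bears: freight, insurance.
CIF price = 69340.62 + 2521.40 + 288.07 = 72150.09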